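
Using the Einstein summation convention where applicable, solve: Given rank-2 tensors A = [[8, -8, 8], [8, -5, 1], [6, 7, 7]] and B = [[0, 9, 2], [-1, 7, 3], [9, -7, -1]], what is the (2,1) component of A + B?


Tensor addition is component-wise: (A + B)_{ij} = A_{ij} + B_{ij}.
A_{21} = 8
B_{21} = -1
(A + B)_{21} = 8 + -1 = 7

7


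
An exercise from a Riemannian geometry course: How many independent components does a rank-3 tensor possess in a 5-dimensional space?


The number of components of a rank-r tensor in d dimensions is d^r.
Here d = 5 and r = 3.
5^3 = 125

125


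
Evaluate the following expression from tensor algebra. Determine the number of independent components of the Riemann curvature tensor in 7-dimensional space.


The Riemann tensor in d dimensions has d^2(d^2 - 1)/12 independent components.
d = 7, so d^2 = 49
d^2 - 1 = 48
d^2(d^2 - 1) = 49 * 48 = 2352
Divide by 12: 2352 / 12 = 196

196


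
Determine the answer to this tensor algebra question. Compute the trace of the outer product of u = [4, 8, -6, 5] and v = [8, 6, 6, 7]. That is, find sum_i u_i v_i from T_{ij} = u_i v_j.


The outer product gives T_{ij} = u_i v_j.
The trace (contraction) is Tr(T) = sum_i T_{ii} = sum_i u_i v_i.
Diagonal entries:
T_{11} = u_1 * v_1 = 4 * 8 = 32
T_{22} = u_2 * v_2 = 8 * 6 = 48
T_{33} = u_3 * v_3 = -6 * 6 = -36
T_{44} = u_4 * v_4 = 5 * 7 = 35
Tr(T) = 32 + 48 + -36 + 35 = 79

79


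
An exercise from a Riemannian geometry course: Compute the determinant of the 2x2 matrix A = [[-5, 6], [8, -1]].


For a 2x2 matrix [[a, b], [c, d]], det = a*d - b*c.
a = -5, b = 6, c = 8, d = -1
a*d = -5 * -1 = 5
b*c = 6 * 8 = 48
det = 5 - 48 = -43

-43


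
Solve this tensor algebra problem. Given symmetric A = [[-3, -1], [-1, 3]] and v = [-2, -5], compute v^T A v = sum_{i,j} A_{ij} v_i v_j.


First compute Av:
(Av)_1 = -3*-2 + -1*-5 = 11
(Av)_2 = -1*-2 + 3*-5 = -13
Av = [11, -13]
Then v^T (Av) = -2*11 + -5*-13
= -22 + 65 = 43

43


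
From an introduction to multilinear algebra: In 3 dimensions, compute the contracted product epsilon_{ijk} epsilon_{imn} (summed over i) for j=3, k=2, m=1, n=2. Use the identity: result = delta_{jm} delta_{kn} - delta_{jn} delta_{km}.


Using the identity: epsilon_{ijk} epsilon_{imn} = delta_{jm} delta_{kn} - delta_{jn} delta_{km}.
delta_{31} = 0
delta_{22} = 1
delta_{32} = 0
delta_{21} = 0
Result = 0 * 1 - 0 * 0 = 0 - 0 = 0

0


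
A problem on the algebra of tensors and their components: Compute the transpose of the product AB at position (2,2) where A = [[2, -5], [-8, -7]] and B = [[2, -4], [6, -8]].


(AB)^T_{ij} = (AB)_{ji} = sum_k A_{jk} B_{ki}.
For i=2, j=2 we need (AB)_{22}:
A_{21} * B_{12} = -8 * -4 = 32
A_{22} * B_{22} = -7 * -8 = 56
Sum = 32 + 56 = 88

88


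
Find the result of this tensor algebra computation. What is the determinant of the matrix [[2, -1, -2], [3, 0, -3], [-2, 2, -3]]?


Expanding along the first row, det(A) = a11*M_11 - a12*M_12 + a13*M_13, where M_1j is the (1,j) minor.
Minor M_11 = 0*-3 - -3*2 = 6
Minor M_12 = 3*-3 - -3*-2 = -15
Minor M_13 = 3*2 - 0*-2 = 6
det = 2*(6) - -1*(-15) + -2*(6)
    = 12 - 15 + -12
    = -15

-15


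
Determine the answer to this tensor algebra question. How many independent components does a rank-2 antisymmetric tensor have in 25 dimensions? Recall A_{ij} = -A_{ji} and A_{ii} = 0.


An antisymmetric rank-2 tensor satisfies A_{ij} = -A_{ji}, so diagonal entries are zero.
The independent components are the upper-triangular entries: C(n, 2) = n(n-1)/2.
n = 25
C(25, 2) = 25 * 24 / 2 = 600 / 2 = 300

300


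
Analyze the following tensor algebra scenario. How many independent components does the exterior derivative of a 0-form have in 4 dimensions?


The exterior derivative of a p-form is a (p+1)-form.
Its number of independent components is C(n, p+1).
n = 4, p+1 = 1
C(4, 1) = 4

4


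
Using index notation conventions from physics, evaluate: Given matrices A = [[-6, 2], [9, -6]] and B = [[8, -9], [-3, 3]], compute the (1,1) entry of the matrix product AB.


(AB)_{ij} = sum_k A_{ik} B_{kj}.
For i=1, j=1:
A_{11} * B_{11} = -6 * 8 = -48
A_{12} * B_{21} = 2 * -3 = -6
Sum = -48 + -6 = -54

-54


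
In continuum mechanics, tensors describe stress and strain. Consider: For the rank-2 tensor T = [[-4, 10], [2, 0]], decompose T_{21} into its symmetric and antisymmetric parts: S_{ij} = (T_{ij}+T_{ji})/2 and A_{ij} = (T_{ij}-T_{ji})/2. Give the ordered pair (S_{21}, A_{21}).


T_{21} = 2
T_{12} = 10
S_{21} = (2 + 10)/2 = 12/2 = 6
A_{21} = (2 - 10)/2 = -8/2 = -4
Check: S + A = 6 + -4 = 2 = T_{21}.

(6, -4)


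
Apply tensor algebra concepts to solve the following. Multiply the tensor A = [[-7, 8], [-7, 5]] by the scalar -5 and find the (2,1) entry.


Scalar multiplication: (cA)_{ij} = c * A_{ij}.
c = -5
A_{21} = -7
(cA)_{21} = -5 * -7 = 35

35


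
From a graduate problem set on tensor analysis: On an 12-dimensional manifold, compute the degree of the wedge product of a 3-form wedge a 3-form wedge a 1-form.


The degree of a wedge product is the sum of the degrees of the individual forms.
Degrees: 3, 3, 1
Total degree = 3 + 3 + 1 = 7

7


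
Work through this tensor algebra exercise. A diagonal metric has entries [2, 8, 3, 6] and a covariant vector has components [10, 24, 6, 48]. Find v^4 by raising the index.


To raise an index with a diagonal metric: v^i = v_i / g_{ii}.
For index 4: v_4 = 48, g_{44} = 6
v^4 = 48 / 6 = 8

8


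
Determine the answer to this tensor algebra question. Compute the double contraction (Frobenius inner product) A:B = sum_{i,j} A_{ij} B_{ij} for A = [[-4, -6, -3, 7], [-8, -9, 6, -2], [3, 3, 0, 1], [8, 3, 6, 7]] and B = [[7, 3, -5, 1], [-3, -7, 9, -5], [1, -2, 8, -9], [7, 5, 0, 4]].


A:B = sum over all i,j of A_{ij} * B_{ij}.
Row 1: -4*7=-28, -6*3=-18, -3*-5=15, 7*1=7 => row sum = -24
Row 2: -8*-3=24, -9*-7=63, 6*9=54, -2*-5=10 => row sum = 151
Row 3: 3*1=3, 3*-2=-6, 0*8=0, 1*-9=-9 => row sum = -12
Row 4: 8*7=56, 3*5=15, 6*0=0, 7*4=28 => row sum = 99
Total = -24 + 151 + -12 + 99 = 214

214


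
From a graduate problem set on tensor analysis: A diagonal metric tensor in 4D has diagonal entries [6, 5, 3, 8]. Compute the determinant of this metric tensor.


For a diagonal metric, the determinant is the product of diagonal entries.
Diagonal entries: 6, 5, 3, 8
det(g) = 6 * 5 * 3 * 8 = 720

720


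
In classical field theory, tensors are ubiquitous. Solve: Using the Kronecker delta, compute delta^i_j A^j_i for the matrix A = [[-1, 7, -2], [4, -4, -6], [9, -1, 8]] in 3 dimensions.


The contraction (trace) of a rank-2 tensor is the sum of its diagonal elements.
Diagonal entries: A[1,1] = -1, A[2,2] = -4, A[3,3] = 8
Tr(A) = -1 + -4 + 8 = 3

3


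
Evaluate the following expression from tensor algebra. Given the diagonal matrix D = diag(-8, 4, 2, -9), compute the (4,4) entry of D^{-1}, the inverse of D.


For a diagonal matrix, the inverse has entries (D^{-1})_{ii} = 1/d_{ii}.
The diagonal entries are: d_{11} = -8, d_{22} = 4, d_{33} = 2, d_{44} = -9
We need (D^{-1})_{44} = 1/d_{44} = 1/-9 = -1/9

-1/9


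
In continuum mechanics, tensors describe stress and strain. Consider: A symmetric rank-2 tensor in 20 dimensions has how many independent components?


A symmetric rank-2 tensor in d dimensions has d(d+1)/2 independent components.
d = 20
d(d+1)/2 = 20 * 21 / 2 = 420 / 2 = 210

210


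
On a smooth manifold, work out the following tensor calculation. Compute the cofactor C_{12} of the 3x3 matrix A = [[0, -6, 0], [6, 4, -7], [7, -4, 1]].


To find cofactor C_{12}, delete row 1 and column 2.
The resulting 2x2 submatrix is: [[6, -7], [7, 1]]
Minor M_{12} = 6*1 - -7*7
  = 6 - -49 = 55
Sign = (-1)^(1+2) = (-1)^3 = -1
Cofactor C_{12} = -1 * 55 = -55

-55


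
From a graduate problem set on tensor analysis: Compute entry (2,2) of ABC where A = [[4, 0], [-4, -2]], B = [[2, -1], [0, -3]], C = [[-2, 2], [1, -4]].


(ABC)_{22} = sum_m (AB)_{2m} C_{m2}. First compute row 2 of AB.
(AB)_{21} = -4*2 + -2*0 = -8
(AB)_{22} = -4*-1 + -2*-3 = 10
Now contract with column 2 of C:
(AB)_{21} * C_{12} = -8 * 2 = -16
(AB)_{22} * C_{22} = 10 * -4 = -40
(ABC)_{22} = -16 + -40 = -56

-56


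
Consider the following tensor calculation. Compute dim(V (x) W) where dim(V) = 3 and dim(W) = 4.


The dimension of a tensor product is the product of dimensions.
dim(V) = 3, dim(W) = 4
dim(V (x) W) = 3 * 4 = 12

12


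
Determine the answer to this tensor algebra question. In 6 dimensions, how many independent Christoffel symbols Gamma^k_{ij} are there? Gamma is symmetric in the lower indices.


Christoffel symbols Gamma^k_{ij} are symmetric in i,j, so there are d * d(d+1)/2 independent symbols.
d = 6
d(d+1)/2 = 6 * 7 / 2 = 21
Total = 6 * 21 = 126

126


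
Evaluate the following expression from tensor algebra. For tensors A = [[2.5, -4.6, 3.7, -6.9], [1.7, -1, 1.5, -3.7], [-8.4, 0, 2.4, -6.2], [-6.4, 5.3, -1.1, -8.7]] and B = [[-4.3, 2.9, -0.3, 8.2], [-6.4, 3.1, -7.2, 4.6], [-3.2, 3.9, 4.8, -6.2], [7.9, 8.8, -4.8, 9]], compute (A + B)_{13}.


Tensor addition is component-wise: (A + B)_{ij} = A_{ij} + B_{ij}.
A_{13} = 3.7
B_{13} = -0.3
(A + B)_{13} = 3.7 + -0.3 = 3.4

3.4


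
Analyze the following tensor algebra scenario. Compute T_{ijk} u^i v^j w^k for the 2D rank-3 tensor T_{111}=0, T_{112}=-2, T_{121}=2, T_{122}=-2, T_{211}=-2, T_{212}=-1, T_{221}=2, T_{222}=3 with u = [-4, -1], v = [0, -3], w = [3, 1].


S = sum over i,j,k of T_{ijk} u_i v_j w_k. Expanding all 8 terms:
T_{111}*u_1*v_1*w_1 = 0*-4*0*3 = 0  (running total: 0)
T_{112}*u_1*v_1*w_2 = -2*-4*0*1 = 0  (running total: 0)
T_{121}*u_1*v_2*w_1 = 2*-4*-3*3 = 72  (running total: 72)
T_{122}*u_1*v_2*w_2 = -2*-4*-3*1 = -24  (running total: 48)
T_{211}*u_2*v_1*w_1 = -2*-1*0*3 = 0  (running total: 48)
T_{212}*u_2*v_1*w_2 = -1*-1*0*1 = 0  (running total: 48)
T_{221}*u_2*v_2*w_1 = 2*-1*-3*3 = 18  (running total: 66)
T_{222}*u_2*v_2*w_2 = 3*-1*-3*1 = 9  (running total: 75)
S = 75

75


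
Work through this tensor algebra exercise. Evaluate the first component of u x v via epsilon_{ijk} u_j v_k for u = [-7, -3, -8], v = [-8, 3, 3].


(u x v)_1 = sum_{j,k} epsilon_{1jk} u_j v_k. Only permutations of (1,2,3) contribute; the two non-zero terms are:
eps_{123} u_2 v_3 = 1 * -3 * 3 = -9
eps_{132} u_3 v_2 = -1 * -8 * 3 = 24
(u x v)_1 = 15

15


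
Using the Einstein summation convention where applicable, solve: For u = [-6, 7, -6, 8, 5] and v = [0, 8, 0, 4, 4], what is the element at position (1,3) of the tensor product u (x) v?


The outer product entry T_{ij} = u_i * v_j.
We need i=1, j=3.
u_1 = -6, v_3 = 0
T_{1,3} = -6 * 0 = 0

0


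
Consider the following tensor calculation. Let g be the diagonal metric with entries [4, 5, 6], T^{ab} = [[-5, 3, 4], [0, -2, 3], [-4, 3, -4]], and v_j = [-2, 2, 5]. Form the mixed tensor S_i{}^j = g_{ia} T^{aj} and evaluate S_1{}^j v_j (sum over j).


Step 1: lower the first index. For a diagonal metric, g_{ia} T^{aj} = g_{ii} T^{ij} (no sum on i).
g_{11} = 4
S_1{}^1 = 4 * T^{11} = 4 * -5 = -20
S_1{}^2 = 4 * T^{12} = 4 * 3 = 12
S_1{}^3 = 4 * T^{13} = 4 * 4 = 16
Step 2: contract S_1{}^j with v_j.
S_1{}^1 * v_1 = -20 * -2 = 40
S_1{}^2 * v_2 = 12 * 2 = 24
S_1{}^3 * v_3 = 16 * 5 = 80
Result = 40 + 24 + 80 = 144

144


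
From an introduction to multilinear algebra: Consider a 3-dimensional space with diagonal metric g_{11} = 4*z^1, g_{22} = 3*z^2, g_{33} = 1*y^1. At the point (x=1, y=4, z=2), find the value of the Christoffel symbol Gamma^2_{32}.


For a diagonal metric, Gamma^k_{ij} = (1/2) g^{kk} (dg_{ik}/dx_j + dg_{jk}/dx_i - dg_{ij}/dx_k).
The metric is diagonal, so g_{ab} = 0 for a != b.
At the given point: g_{11} = 8, g_{22} = 12, g_{33} = 4
g^{22} = 1/12
dg_{32}/dx_2 = 0 (off-diagonal)
dg_{22}/dx_3 = dg_{22}/dx_3 = 12
dg_{32}/dx_2 = 0 (off-diagonal)
Numerator = 0 + 12 - 0 = 12
Gamma^2_{32} = 12 / (2 * 12) = 1/2

1/2


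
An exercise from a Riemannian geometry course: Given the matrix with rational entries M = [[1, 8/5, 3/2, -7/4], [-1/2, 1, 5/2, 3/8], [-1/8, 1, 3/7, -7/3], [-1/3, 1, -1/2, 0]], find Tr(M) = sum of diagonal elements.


The trace is the sum of diagonal entries.
Diagonal: M[1,1] = 1, M[2,2] = 1, M[3,3] = 3/7, M[4,4] = 0
Tr(M) = 1 + 1 + 3/7 + 0
Computing step by step:
After adding M[1,1]: 1
After adding M[2,2]: 2
After adding M[3,3]: 17/7
After adding M[4,4]: 17/7
Tr(M) = 17/7

17/7


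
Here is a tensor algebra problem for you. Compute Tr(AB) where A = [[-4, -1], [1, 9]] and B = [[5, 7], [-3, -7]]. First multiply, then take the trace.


Tr(AB) = sum_i (AB)_{ii} where (AB)_{ii} = sum_k A_{ik} B_{ki}.
(AB)_{11} = -4*5 + -1*-3 = -17
(AB)_{22} = 1*7 + 9*-7 = -56
Tr(AB) = -17 + -56 = -73

-73


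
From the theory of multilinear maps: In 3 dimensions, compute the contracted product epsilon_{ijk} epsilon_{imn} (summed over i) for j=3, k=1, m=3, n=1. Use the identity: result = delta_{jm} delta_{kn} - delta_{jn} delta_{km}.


Using the identity: epsilon_{ijk} epsilon_{imn} = delta_{jm} delta_{kn} - delta_{jn} delta_{km}.
delta_{33} = 1
delta_{11} = 1
delta_{31} = 0
delta_{13} = 0
Result = 1 * 1 - 0 * 0 = 1 - 0 = 1

1


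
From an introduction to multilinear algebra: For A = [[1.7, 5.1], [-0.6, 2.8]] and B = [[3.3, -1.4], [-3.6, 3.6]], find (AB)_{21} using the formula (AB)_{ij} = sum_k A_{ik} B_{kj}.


(AB)_{ij} = sum_k A_{ik} B_{kj}.
For i=2, j=1:
A_{21} * B_{11} = -0.6 * 3.3 = -1.98
A_{22} * B_{21} = 2.8 * -3.6 = -10.08
Sum = -1.98 + -10.08 = -12.06

-12.06


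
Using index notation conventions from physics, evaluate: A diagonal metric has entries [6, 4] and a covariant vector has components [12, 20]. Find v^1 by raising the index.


To raise an index with a diagonal metric: v^i = v_i / g_{ii}.
For index 1: v_1 = 12, g_{11} = 6
v^1 = 12 / 6 = 2

2


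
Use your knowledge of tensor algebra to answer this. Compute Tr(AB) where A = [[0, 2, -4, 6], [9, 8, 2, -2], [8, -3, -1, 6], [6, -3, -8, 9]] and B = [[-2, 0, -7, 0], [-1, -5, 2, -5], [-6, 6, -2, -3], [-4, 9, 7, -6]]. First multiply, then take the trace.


Tr(AB) = sum_i (AB)_{ii} where (AB)_{ii} = sum_k A_{ik} B_{ki}.
(AB)_{11} = 0*-2 + 2*-1 + -4*-6 + 6*-4 = -2
(AB)_{22} = 9*0 + 8*-5 + 2*6 + -2*9 = -46
(AB)_{33} = 8*-7 + -3*2 + -1*-2 + 6*7 = -18
(AB)_{44} = 6*0 + -3*-5 + -8*-3 + 9*-6 = -15
Tr(AB) = -2 + -46 + -18 + -15 = -81

-81


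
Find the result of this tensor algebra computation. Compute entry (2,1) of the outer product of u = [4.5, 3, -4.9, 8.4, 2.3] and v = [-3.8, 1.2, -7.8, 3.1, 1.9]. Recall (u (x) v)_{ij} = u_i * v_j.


The outer product entry T_{ij} = u_i * v_j.
We need i=2, j=1.
u_2 = 3, v_1 = -3.8
T_{2,1} = 3 * -3.8 = -11.4

-11.4


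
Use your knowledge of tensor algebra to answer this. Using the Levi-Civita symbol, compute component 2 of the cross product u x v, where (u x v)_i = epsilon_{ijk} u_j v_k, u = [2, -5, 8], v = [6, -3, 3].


(u x v)_2 = sum_{j,k} epsilon_{2jk} u_j v_k. Only permutations of (1,2,3) contribute; the two non-zero terms are:
eps_{213} u_1 v_3 = -1 * 2 * 3 = -6
eps_{231} u_3 v_1 = 1 * 8 * 6 = 48
(u x v)_2 = 42

42


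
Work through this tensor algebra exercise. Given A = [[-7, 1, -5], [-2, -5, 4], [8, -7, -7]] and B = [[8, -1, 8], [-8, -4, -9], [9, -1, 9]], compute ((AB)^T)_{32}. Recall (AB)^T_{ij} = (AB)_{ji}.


(AB)^T_{ij} = (AB)_{ji} = sum_k A_{jk} B_{ki}.
For i=3, j=2 we need (AB)_{23}:
A_{21} * B_{13} = -2 * 8 = -16
A_{22} * B_{23} = -5 * -9 = 45
A_{23} * B_{33} = 4 * 9 = 36
Sum = -16 + 45 + 36 = 65

65


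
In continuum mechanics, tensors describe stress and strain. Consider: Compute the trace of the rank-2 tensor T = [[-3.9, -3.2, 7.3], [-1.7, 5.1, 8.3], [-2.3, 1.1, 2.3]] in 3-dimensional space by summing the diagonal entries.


The contraction (trace) of a rank-2 tensor is the sum of its diagonal elements.
Diagonal entries: A[1,1] = -3.9, A[2,2] = 5.1, A[3,3] = 2.3
Tr(A) = -3.9 + 5.1 + 2.3 = 3.5

3.5


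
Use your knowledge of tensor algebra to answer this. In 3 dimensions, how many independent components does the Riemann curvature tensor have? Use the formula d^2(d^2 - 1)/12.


The Riemann tensor in d dimensions has d^2(d^2 - 1)/12 independent components.
d = 3, so d^2 = 9
d^2 - 1 = 8
d^2(d^2 - 1) = 9 * 8 = 72
Divide by 12: 72 / 12 = 6

6


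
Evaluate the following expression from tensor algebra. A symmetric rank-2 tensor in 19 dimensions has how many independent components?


A symmetric rank-2 tensor in d dimensions has d(d+1)/2 independent components.
d = 19
d(d+1)/2 = 19 * 20 / 2 = 380 / 2 = 190

190


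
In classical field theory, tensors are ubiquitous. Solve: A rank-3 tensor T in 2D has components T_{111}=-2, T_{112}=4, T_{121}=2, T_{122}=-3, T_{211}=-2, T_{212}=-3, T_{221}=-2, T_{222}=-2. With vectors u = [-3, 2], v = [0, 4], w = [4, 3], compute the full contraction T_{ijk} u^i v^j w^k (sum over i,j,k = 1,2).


S = sum over i,j,k of T_{ijk} u_i v_j w_k. Expanding all 8 terms:
T_{111}*u_1*v_1*w_1 = -2*-3*0*4 = 0  (running total: 0)
T_{112}*u_1*v_1*w_2 = 4*-3*0*3 = 0  (running total: 0)
T_{121}*u_1*v_2*w_1 = 2*-3*4*4 = -96  (running total: -96)
T_{122}*u_1*v_2*w_2 = -3*-3*4*3 = 108  (running total: 12)
T_{211}*u_2*v_1*w_1 = -2*2*0*4 = 0  (running total: 12)
T_{212}*u_2*v_1*w_2 = -3*2*0*3 = 0  (running total: 12)
T_{221}*u_2*v_2*w_1 = -2*2*4*4 = -64  (running total: -52)
T_{222}*u_2*v_2*w_2 = -2*2*4*3 = -48  (running total: -100)
S = -100

-100


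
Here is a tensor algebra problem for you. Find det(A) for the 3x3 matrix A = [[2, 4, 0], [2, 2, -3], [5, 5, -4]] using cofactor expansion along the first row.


Expanding along the first row, det(A) = a11*M_11 - a12*M_12 + a13*M_13, where M_1j is the (1,j) minor.
Minor M_11 = 2*-4 - -3*5 = 7
Minor M_12 = 2*-4 - -3*5 = 7
Minor M_13 = 2*5 - 2*5 = 0
det = 2*(7) - 4*(7) + 0*(0)
    = 14 - 28 + 0
    = -14

-14


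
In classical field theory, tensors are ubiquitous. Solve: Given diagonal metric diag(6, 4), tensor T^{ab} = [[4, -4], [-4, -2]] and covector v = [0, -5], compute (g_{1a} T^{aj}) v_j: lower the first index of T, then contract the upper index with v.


Step 1: lower the first index. For a diagonal metric, g_{ia} T^{aj} = g_{ii} T^{ij} (no sum on i).
g_{11} = 6
S_1{}^1 = 6 * T^{11} = 6 * 4 = 24
S_1{}^2 = 6 * T^{12} = 6 * -4 = -24
Step 2: contract S_1{}^j with v_j.
S_1{}^1 * v_1 = 24 * 0 = 0
S_1{}^2 * v_2 = -24 * -5 = 120
Result = 0 + 120 = 120

120


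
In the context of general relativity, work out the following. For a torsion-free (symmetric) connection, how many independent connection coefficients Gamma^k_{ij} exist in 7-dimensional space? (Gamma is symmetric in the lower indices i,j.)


Christoffel symbols Gamma^k_{ij} are symmetric in i,j, so there are d * d(d+1)/2 independent symbols.
d = 7
d(d+1)/2 = 7 * 8 / 2 = 28
Total = 7 * 28 = 196

196


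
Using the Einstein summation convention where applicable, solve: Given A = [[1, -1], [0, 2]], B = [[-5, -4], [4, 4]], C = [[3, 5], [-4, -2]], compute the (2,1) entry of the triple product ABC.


(ABC)_{21} = sum_m (AB)_{2m} C_{m1}. First compute row 2 of AB.
(AB)_{21} = 0*-5 + 2*4 = 8
(AB)_{22} = 0*-4 + 2*4 = 8
Now contract with column 1 of C:
(AB)_{21} * C_{11} = 8 * 3 = 24
(AB)_{22} * C_{21} = 8 * -4 = -32
(ABC)_{21} = 24 + -32 = -8

-8


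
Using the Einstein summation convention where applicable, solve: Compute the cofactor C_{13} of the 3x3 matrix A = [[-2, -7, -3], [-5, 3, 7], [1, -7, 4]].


To find cofactor C_{13}, delete row 1 and column 3.
The resulting 2x2 submatrix is: [[-5, 3], [1, -7]]
Minor M_{13} = -5*-7 - 3*1
  = 35 - 3 = 32
Sign = (-1)^(1+3) = (-1)^4 = 1
Cofactor C_{13} = 1 * 32 = 32

32


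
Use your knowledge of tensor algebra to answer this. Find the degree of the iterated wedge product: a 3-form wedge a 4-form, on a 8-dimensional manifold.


The degree of a wedge product is the sum of the degrees of the individual forms.
Degrees: 3, 4
Total degree = 3 + 4 = 7

7


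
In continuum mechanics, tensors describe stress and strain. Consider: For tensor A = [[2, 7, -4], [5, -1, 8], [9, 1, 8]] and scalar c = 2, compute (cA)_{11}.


Scalar multiplication: (cA)_{ij} = c * A_{ij}.
c = 2
A_{11} = 2
(cA)_{11} = 2 * 2 = 4

4


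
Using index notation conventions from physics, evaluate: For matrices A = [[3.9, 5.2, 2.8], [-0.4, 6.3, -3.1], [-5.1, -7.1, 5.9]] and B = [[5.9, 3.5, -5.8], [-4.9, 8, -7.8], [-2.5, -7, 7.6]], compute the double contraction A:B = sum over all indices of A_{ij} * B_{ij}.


A:B = sum over all i,j of A_{ij} * B_{ij}.
Row 1: 3.9*5.9=23.01, 5.2*3.5=18.2, 2.8*-5.8=-16.24 => row sum = 24.97
Row 2: -0.4*-4.9=1.96, 6.3*8=50.4, -3.1*-7.8=24.18 => row sum = 76.54
Row 3: -5.1*-2.5=12.75, -7.1*-7=49.7, 5.9*7.6=44.84 => row sum = 107.29
Total = 24.97 + 76.54 + 107.29 = 208.8

208.8


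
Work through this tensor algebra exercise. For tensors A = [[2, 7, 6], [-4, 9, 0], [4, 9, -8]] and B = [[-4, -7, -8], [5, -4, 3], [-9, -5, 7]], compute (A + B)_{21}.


Tensor addition is component-wise: (A + B)_{ij} = A_{ij} + B_{ij}.
A_{21} = -4
B_{21} = 5
(A + B)_{21} = -4 + 5 = 1

1


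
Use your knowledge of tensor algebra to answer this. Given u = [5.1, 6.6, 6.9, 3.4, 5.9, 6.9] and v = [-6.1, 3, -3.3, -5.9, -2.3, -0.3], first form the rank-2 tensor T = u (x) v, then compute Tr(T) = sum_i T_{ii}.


The outer product gives T_{ij} = u_i v_j.
The trace (contraction) is Tr(T) = sum_i T_{ii} = sum_i u_i v_i.
Diagonal entries:
T_{11} = u_1 * v_1 = 5.1 * -6.1 = -31.11
T_{22} = u_2 * v_2 = 6.6 * 3 = 19.8
T_{33} = u_3 * v_3 = 6.9 * -3.3 = -22.77
T_{44} = u_4 * v_4 = 3.4 * -5.9 = -20.06
T_{55} = u_5 * v_5 = 5.9 * -2.3 = -13.57
T_{66} = u_6 * v_6 = 6.9 * -0.3 = -2.07
Tr(T) = -31.11 + 19.8 + -22.77 + -20.06 + -13.57 + -2.07 = -69.78

-69.78


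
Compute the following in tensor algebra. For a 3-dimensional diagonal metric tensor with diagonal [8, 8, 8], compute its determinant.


For a diagonal metric, the determinant is the product of diagonal entries.
Diagonal entries: 8, 8, 8
det(g) = 8 * 8 * 8 = 512

512


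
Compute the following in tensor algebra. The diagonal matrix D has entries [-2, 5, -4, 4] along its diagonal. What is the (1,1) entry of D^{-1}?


For a diagonal matrix, the inverse has entries (D^{-1})_{ii} = 1/d_{ii}.
The diagonal entries are: d_{11} = -2, d_{22} = 5, d_{33} = -4, d_{44} = 4
We need (D^{-1})_{11} = 1/d_{11} = 1/-2 = -1/2

-1/2


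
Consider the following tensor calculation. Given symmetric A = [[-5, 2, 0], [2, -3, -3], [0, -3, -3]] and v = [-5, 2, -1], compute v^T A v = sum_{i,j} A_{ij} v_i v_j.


First compute Av:
(Av)_1 = -5*-5 + 2*2 + 0*-1 = 29
(Av)_2 = 2*-5 + -3*2 + -3*-1 = -13
(Av)_3 = 0*-5 + -3*2 + -3*-1 = -3
Av = [29, -13, -3]
Then v^T (Av) = -5*29 + 2*-13 + -1*-3
= -145 + -26 + 3 = -168

-168


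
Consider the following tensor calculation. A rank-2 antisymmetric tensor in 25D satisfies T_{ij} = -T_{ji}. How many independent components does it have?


An antisymmetric rank-2 tensor satisfies A_{ij} = -A_{ji}, so diagonal entries are zero.
The independent components are the upper-triangular entries: C(n, 2) = n(n-1)/2.
n = 25
C(25, 2) = 25 * 24 / 2 = 600 / 2 = 300

300


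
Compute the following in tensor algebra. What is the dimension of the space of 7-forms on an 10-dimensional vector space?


The dimension of the space of p-forms on an n-dimensional space is C(n, p).
n = 10, p = 7
C(10, 7) = 10! / (7! * 3!) = 120

120


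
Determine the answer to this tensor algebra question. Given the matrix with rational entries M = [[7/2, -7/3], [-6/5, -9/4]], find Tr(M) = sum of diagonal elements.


The trace is the sum of diagonal entries.
Diagonal: M[1,1] = 7/2, M[2,2] = -9/4
Tr(M) = 7/2 + -9/4
Computing step by step:
After adding M[1,1]: 7/2
After adding M[2,2]: 5/4
Tr(M) = 5/4

5/4


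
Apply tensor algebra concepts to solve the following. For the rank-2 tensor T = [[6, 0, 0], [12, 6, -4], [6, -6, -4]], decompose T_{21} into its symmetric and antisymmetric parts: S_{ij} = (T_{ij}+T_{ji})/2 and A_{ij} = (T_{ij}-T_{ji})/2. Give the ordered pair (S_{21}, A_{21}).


T_{21} = 12
T_{12} = 0
S_{21} = (12 + 0)/2 = 12/2 = 6
A_{21} = (12 - 0)/2 = 12/2 = 6
Check: S + A = 6 + 6 = 12 = T_{21}.

(6, 6)


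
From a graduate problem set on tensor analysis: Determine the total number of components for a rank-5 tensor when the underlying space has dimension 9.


The number of components of a rank-r tensor in d dimensions is d^r.
Here d = 9 and r = 5.
9^5 = 59049

59049


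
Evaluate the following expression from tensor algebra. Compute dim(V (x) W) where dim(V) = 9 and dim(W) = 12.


The dimension of a tensor product is the product of dimensions.
dim(V) = 9, dim(W) = 12
dim(V (x) W) = 9 * 12 = 108

108


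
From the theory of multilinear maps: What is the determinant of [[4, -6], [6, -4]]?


For a 2x2 matrix [[a, b], [c, d]], det = a*d - b*c.
a = 4, b = -6, c = 6, d = -4
a*d = 4 * -4 = -16
b*c = -6 * 6 = -36
det = -16 - -36 = 20

20


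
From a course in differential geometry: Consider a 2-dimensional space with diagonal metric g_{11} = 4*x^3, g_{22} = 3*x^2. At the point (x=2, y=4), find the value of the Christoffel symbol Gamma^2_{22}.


For a diagonal metric, Gamma^k_{ij} = (1/2) g^{kk} (dg_{ik}/dx_j + dg_{jk}/dx_i - dg_{ij}/dx_k).
The metric is diagonal, so g_{ab} = 0 for a != b.
At the given point: g_{11} = 32, g_{22} = 12
g^{22} = 1/12
dg_{22}/dx_2 = dg_{22}/dx_2 = 0
dg_{22}/dx_2 = dg_{22}/dx_2 = 0
dg_{22}/dx_2 = dg_{22}/dx_2 = 0
Numerator = 0 + 0 - 0 = 0
Gamma^2_{22} = 0 / (2 * 12) = 0

0


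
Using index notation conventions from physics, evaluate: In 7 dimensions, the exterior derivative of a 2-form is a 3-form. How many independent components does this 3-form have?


The exterior derivative of a p-form is a (p+1)-form.
Its number of independent components is C(n, p+1).
n = 7, p+1 = 3
C(7, 3) = 35

35


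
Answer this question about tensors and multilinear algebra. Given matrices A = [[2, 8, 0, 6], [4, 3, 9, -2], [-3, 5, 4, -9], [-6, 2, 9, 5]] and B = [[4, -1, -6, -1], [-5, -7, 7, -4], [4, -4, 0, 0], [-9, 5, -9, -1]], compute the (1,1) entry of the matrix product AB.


(AB)_{ij} = sum_k A_{ik} B_{kj}.
For i=1, j=1:
A_{11} * B_{11} = 2 * 4 = 8
A_{12} * B_{21} = 8 * -5 = -40
A_{13} * B_{31} = 0 * 4 = 0
A_{14} * B_{41} = 6 * -9 = -54
Sum = 8 + -40 + 0 + -54 = -86

-86


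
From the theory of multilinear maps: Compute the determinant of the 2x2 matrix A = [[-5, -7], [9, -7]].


For a 2x2 matrix [[a, b], [c, d]], det = a*d - b*c.
a = -5, b = -7, c = 9, d = -7
a*d = -5 * -7 = 35
b*c = -7 * 9 = -63
det = 35 - -63 = 98

98


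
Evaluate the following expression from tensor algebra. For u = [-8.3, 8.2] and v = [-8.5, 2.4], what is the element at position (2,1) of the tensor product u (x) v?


The outer product entry T_{ij} = u_i * v_j.
We need i=2, j=1.
u_2 = 8.2, v_1 = -8.5
T_{2,1} = 8.2 * -8.5 = -69.7

-69.7


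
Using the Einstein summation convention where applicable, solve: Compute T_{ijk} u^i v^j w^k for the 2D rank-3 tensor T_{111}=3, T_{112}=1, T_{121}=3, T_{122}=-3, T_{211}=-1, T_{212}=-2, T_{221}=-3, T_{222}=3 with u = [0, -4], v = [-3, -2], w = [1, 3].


S = sum over i,j,k of T_{ijk} u_i v_j w_k. Expanding all 8 terms:
T_{111}*u_1*v_1*w_1 = 3*0*-3*1 = 0  (running total: 0)
T_{112}*u_1*v_1*w_2 = 1*0*-3*3 = 0  (running total: 0)
T_{121}*u_1*v_2*w_1 = 3*0*-2*1 = 0  (running total: 0)
T_{122}*u_1*v_2*w_2 = -3*0*-2*3 = 0  (running total: 0)
T_{211}*u_2*v_1*w_1 = -1*-4*-3*1 = -12  (running total: -12)
T_{212}*u_2*v_1*w_2 = -2*-4*-3*3 = -72  (running total: -84)
T_{221}*u_2*v_2*w_1 = -3*-4*-2*1 = -24  (running total: -108)
T_{222}*u_2*v_2*w_2 = 3*-4*-2*3 = 72  (running total: -36)
S = -36

-36


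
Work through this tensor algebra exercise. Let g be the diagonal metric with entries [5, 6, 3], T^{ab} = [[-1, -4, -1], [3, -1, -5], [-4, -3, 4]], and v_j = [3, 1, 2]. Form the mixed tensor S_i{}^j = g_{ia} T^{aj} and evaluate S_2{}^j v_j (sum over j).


Step 1: lower the first index. For a diagonal metric, g_{ia} T^{aj} = g_{ii} T^{ij} (no sum on i).
g_{22} = 6
S_2{}^1 = 6 * T^{21} = 6 * 3 = 18
S_2{}^2 = 6 * T^{22} = 6 * -1 = -6
S_2{}^3 = 6 * T^{23} = 6 * -5 = -30
Step 2: contract S_2{}^j with v_j.
S_2{}^1 * v_1 = 18 * 3 = 54
S_2{}^2 * v_2 = -6 * 1 = -6
S_2{}^3 * v_3 = -30 * 2 = -60
Result = 54 + -6 + -60 = -12

-12


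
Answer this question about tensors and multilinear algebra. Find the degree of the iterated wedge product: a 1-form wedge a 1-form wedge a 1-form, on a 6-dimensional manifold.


The degree of a wedge product is the sum of the degrees of the individual forms.
Degrees: 1, 1, 1
Total degree = 1 + 1 + 1 = 3

3


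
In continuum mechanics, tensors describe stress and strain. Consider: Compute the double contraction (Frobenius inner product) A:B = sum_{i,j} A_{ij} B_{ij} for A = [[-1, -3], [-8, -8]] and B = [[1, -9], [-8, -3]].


A:B = sum over all i,j of A_{ij} * B_{ij}.
Row 1: -1*1=-1, -3*-9=27 => row sum = 26
Row 2: -8*-8=64, -8*-3=24 => row sum = 88
Total = 26 + 88 = 114

114


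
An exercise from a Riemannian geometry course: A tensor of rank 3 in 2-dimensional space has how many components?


The number of components of a rank-r tensor in d dimensions is d^r.
Here d = 2 and r = 3.
2^3 = 8

8


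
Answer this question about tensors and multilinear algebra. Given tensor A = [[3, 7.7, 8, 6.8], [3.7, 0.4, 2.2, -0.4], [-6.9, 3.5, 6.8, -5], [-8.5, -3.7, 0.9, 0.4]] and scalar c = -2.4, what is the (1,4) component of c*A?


Scalar multiplication: (cA)_{ij} = c * A_{ij}.
c = -2.4
A_{14} = 6.8
(cA)_{14} = -2.4 * 6.8 = -16.32

-16.32


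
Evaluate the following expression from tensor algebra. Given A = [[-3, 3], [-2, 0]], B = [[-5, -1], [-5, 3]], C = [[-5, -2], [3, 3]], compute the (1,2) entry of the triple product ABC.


(ABC)_{12} = sum_m (AB)_{1m} C_{m2}. First compute row 1 of AB.
(AB)_{11} = -3*-5 + 3*-5 = 0
(AB)_{12} = -3*-1 + 3*3 = 12
Now contract with column 2 of C:
(AB)_{11} * C_{12} = 0 * -2 = 0
(AB)_{12} * C_{22} = 12 * 3 = 36
(ABC)_{12} = 0 + 36 = 36

36


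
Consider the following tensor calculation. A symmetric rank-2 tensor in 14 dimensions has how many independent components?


A symmetric rank-2 tensor in d dimensions has d(d+1)/2 independent components.
d = 14
d(d+1)/2 = 14 * 15 / 2 = 210 / 2 = 105

105


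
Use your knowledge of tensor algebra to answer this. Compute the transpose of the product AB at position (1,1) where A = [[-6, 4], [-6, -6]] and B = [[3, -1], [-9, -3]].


(AB)^T_{ij} = (AB)_{ji} = sum_k A_{jk} B_{ki}.
For i=1, j=1 we need (AB)_{11}:
A_{11} * B_{11} = -6 * 3 = -18
A_{12} * B_{21} = 4 * -9 = -36
Sum = -18 + -36 = -54

-54


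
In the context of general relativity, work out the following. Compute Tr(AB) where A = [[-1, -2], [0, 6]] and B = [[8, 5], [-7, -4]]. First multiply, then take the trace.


Tr(AB) = sum_i (AB)_{ii} where (AB)_{ii} = sum_k A_{ik} B_{ki}.
(AB)_{11} = -1*8 + -2*-7 = 6
(AB)_{22} = 0*5 + 6*-4 = -24
Tr(AB) = 6 + -24 = -18

-18


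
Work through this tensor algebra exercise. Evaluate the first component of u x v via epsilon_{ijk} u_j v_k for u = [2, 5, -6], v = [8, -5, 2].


(u x v)_1 = sum_{j,k} epsilon_{1jk} u_j v_k. Only permutations of (1,2,3) contribute; the two non-zero terms are:
eps_{123} u_2 v_3 = 1 * 5 * 2 = 10
eps_{132} u_3 v_2 = -1 * -6 * -5 = -30
(u x v)_1 = -20

-20


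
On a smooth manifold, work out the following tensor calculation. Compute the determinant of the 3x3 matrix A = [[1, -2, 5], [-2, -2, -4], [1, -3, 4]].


Expanding along the first row, det(A) = a11*M_11 - a12*M_12 + a13*M_13, where M_1j is the (1,j) minor.
Minor M_11 = -2*4 - -4*-3 = -20
Minor M_12 = -2*4 - -4*1 = -4
Minor M_13 = -2*-3 - -2*1 = 8
det = 1*(-20) - -2*(-4) + 5*(8)
    = -20 - 8 + 40
    = 12

12


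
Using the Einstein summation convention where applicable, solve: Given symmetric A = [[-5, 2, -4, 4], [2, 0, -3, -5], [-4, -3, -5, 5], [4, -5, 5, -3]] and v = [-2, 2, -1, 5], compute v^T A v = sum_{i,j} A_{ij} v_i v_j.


First compute Av:
(Av)_1 = -5*-2 + 2*2 + -4*-1 + 4*5 = 38
(Av)_2 = 2*-2 + 0*2 + -3*-1 + -5*5 = -26
(Av)_3 = -4*-2 + -3*2 + -5*-1 + 5*5 = 32
(Av)_4 = 4*-2 + -5*2 + 5*-1 + -3*5 = -38
Av = [38, -26, 32, -38]
Then v^T (Av) = -2*38 + 2*-26 + -1*32 + 5*-38
= -76 + -52 + -32 + -190 = -350

-350


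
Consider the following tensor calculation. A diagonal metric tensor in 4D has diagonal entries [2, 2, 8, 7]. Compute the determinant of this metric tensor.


For a diagonal metric, the determinant is the product of diagonal entries.
Diagonal entries: 2, 2, 8, 7
det(g) = 2 * 2 * 8 * 7 = 224

224


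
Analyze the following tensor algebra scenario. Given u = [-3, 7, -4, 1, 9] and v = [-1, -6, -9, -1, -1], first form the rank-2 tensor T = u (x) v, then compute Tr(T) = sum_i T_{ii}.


The outer product gives T_{ij} = u_i v_j.
The trace (contraction) is Tr(T) = sum_i T_{ii} = sum_i u_i v_i.
Diagonal entries:
T_{11} = u_1 * v_1 = -3 * -1 = 3
T_{22} = u_2 * v_2 = 7 * -6 = -42
T_{33} = u_3 * v_3 = -4 * -9 = 36
T_{44} = u_4 * v_4 = 1 * -1 = -1
T_{55} = u_5 * v_5 = 9 * -1 = -9
Tr(T) = 3 + -42 + 36 + -1 + -9 = -13

-13


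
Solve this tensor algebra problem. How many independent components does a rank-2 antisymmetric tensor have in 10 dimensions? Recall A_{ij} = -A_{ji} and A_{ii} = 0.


An antisymmetric rank-2 tensor satisfies A_{ij} = -A_{ji}, so diagonal entries are zero.
The independent components are the upper-triangular entries: C(n, 2) = n(n-1)/2.
n = 10
C(10, 2) = 10 * 9 / 2 = 90 / 2 = 45

45


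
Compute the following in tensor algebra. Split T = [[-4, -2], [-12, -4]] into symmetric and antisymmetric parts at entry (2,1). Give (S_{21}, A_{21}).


T_{21} = -12
T_{12} = -2
S_{21} = (-12 + -2)/2 = -14/2 = -7
A_{21} = (-12 - -2)/2 = -10/2 = -5
Check: S + A = -7 + -5 = -12 = T_{21}.

(-7, -5)


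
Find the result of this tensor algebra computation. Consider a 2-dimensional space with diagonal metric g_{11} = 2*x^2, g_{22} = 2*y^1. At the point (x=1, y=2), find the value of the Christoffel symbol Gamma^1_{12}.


For a diagonal metric, Gamma^k_{ij} = (1/2) g^{kk} (dg_{ik}/dx_j + dg_{jk}/dx_i - dg_{ij}/dx_k).
The metric is diagonal, so g_{ab} = 0 for a != b.
At the given point: g_{11} = 2, g_{22} = 4
g^{11} = 1/2
dg_{11}/dx_2 = dg_{11}/dx_2 = 0
dg_{21}/dx_1 = 0 (off-diagonal)
dg_{12}/dx_1 = 0 (off-diagonal)
Numerator = 0 + 0 - 0 = 0
Gamma^1_{12} = 0 / (2 * 2) = 0

0


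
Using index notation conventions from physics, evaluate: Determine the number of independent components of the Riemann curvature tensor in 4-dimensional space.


The Riemann tensor in d dimensions has d^2(d^2 - 1)/12 independent components.
d = 4, so d^2 = 16
d^2 - 1 = 15
d^2(d^2 - 1) = 16 * 15 = 240
Divide by 12: 240 / 12 = 20

20


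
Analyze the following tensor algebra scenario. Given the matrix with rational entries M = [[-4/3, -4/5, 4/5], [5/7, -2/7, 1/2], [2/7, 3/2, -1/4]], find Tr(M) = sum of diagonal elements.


The trace is the sum of diagonal entries.
Diagonal: M[1,1] = -4/3, M[2,2] = -2/7, M[3,3] = -1/4
Tr(M) = -4/3 + -2/7 + -1/4
Computing step by step:
After adding M[1,1]: -4/3
After adding M[2,2]: -34/21
After adding M[3,3]: -157/84
Tr(M) = -157/84

-157/84


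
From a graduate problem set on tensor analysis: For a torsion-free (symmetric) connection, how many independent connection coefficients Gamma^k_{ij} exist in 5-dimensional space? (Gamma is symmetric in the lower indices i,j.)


Christoffel symbols Gamma^k_{ij} are symmetric in i,j, so there are d * d(d+1)/2 independent symbols.
d = 5
d(d+1)/2 = 5 * 6 / 2 = 15
Total = 5 * 15 = 75

75


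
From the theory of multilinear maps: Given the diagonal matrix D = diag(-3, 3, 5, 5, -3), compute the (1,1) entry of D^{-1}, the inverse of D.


For a diagonal matrix, the inverse has entries (D^{-1})_{ii} = 1/d_{ii}.
The diagonal entries are: d_{11} = -3, d_{22} = 3, d_{33} = 5, d_{44} = 5, d_{55} = -3
We need (D^{-1})_{11} = 1/d_{11} = 1/-3 = -1/3

-1/3


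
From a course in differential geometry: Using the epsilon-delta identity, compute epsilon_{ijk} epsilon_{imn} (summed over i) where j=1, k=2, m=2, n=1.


Using the identity: epsilon_{ijk} epsilon_{imn} = delta_{jm} delta_{kn} - delta_{jn} delta_{km}.
delta_{12} = 0
delta_{21} = 0
delta_{11} = 1
delta_{22} = 1
Result = 0 * 0 - 1 * 1 = 0 - 1 = -1

-1


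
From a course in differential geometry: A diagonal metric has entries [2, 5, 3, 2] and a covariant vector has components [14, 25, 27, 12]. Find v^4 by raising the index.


To raise an index with a diagonal metric: v^i = v_i / g_{ii}.
For index 4: v_4 = 12, g_{44} = 2
v^4 = 12 / 2 = 6

6


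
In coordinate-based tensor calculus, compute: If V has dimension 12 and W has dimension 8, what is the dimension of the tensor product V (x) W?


The dimension of a tensor product is the product of dimensions.
dim(V) = 12, dim(W) = 8
dim(V (x) W) = 12 * 8 = 96

96


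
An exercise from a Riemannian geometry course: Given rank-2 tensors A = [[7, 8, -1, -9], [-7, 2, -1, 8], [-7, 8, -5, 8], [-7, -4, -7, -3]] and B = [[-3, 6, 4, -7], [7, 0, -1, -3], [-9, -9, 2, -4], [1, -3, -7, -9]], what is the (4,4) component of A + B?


Tensor addition is component-wise: (A + B)_{ij} = A_{ij} + B_{ij}.
A_{44} = -3
B_{44} = -9
(A + B)_{44} = -3 + -9 = -12

-12


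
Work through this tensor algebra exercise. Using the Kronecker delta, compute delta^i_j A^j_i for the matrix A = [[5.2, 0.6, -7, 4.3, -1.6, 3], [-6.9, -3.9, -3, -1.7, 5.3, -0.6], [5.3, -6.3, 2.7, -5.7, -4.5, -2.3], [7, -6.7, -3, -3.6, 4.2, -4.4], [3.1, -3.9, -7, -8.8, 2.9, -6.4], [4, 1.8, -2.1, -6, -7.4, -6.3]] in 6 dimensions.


The contraction (trace) of a rank-2 tensor is the sum of its diagonal elements.
Diagonal entries: A[1,1] = 5.2, A[2,2] = -3.9, A[3,3] = 2.7, A[4,4] = -3.6, A[5,5] = 2.9, A[6,6] = -6.3
Tr(A) = 5.2 + -3.9 + 2.7 + -3.6 + 2.9 + -6.3 = -3

-3


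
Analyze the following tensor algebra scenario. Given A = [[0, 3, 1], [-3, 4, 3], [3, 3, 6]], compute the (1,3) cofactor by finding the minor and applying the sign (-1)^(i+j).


To find cofactor C_{13}, delete row 1 and column 3.
The resulting 2x2 submatrix is: [[-3, 4], [3, 3]]
Minor M_{13} = -3*3 - 4*3
  = -9 - 12 = -21
Sign = (-1)^(1+3) = (-1)^4 = 1
Cofactor C_{13} = 1 * -21 = -21

-21


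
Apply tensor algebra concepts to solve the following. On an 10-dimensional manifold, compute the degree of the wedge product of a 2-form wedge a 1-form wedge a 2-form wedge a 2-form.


The degree of a wedge product is the sum of the degrees of the individual forms.
Degrees: 2, 1, 2, 2
Total degree = 2 + 1 + 2 + 2 = 7

7


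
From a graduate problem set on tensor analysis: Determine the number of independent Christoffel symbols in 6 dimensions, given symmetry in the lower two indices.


Christoffel symbols Gamma^k_{ij} are symmetric in i,j, so there are d * d(d+1)/2 independent symbols.
d = 6
d(d+1)/2 = 6 * 7 / 2 = 21
Total = 6 * 21 = 126

126


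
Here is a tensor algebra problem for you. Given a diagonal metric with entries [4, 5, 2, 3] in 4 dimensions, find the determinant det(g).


For a diagonal metric, the determinant is the product of diagonal entries.
Diagonal entries: 4, 5, 2, 3
det(g) = 4 * 5 * 2 * 3 = 120

120


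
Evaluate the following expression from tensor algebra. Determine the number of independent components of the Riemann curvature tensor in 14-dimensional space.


The Riemann tensor in d dimensions has d^2(d^2 - 1)/12 independent components.
d = 14, so d^2 = 196
d^2 - 1 = 195
d^2(d^2 - 1) = 196 * 195 = 38220
Divide by 12: 38220 / 12 = 3185

3185


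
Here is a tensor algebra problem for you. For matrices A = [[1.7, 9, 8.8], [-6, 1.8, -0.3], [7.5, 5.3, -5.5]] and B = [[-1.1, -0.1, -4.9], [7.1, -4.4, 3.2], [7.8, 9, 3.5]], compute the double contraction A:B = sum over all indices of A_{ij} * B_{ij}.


A:B = sum over all i,j of A_{ij} * B_{ij}.
Row 1: 1.7*-1.1=-1.87, 9*-0.1=-0.9, 8.8*-4.9=-43.12 => row sum = -45.89
Row 2: -6*7.1=-42.6, 1.8*-4.4=-7.92, -0.3*3.2=-0.96 => row sum = -51.48
Row 3: 7.5*7.8=58.5, 5.3*9=47.7, -5.5*3.5=-19.25 => row sum = 86.95
Total = -45.89 + -51.48 + 86.95 = -10.42

-10.42
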